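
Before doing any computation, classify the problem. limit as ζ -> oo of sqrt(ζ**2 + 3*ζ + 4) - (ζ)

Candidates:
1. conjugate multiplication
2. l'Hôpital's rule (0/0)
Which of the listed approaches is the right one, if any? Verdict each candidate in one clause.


Verdict: conjugate multiplication — an infinity-minus-infinity difference with a surviving radical — multiply by the conjugate to cancel the divergence.
- conjugate multiplication: applicable, and directly so.
- l'Hôpital's rule (0/0) — substitution produces ∞ − ∞ rather than a vanishing quotient; the rule needs a 0/0 ratio to act on.


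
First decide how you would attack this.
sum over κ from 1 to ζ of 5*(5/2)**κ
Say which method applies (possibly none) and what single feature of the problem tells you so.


Verdict: the geometric series formula — term-over-term division gives 5/2 every time — index-free ratio, geometric sum formula applies.


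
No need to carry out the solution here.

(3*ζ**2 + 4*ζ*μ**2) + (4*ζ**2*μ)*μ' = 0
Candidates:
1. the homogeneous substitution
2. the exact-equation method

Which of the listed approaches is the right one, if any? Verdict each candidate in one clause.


Diagnosis: the exact-equation method — the compatibility test passes: the μ-derivative of 3*ζ**2 + 4*ζ*μ**2 matches the ζ-derivative of 4*ζ**2*μ, so integrate a potential.
- the homogeneous substitution — the ratio substitution does not collapse this equation.
- the exact-equation method: a fit — the right tool for this form.


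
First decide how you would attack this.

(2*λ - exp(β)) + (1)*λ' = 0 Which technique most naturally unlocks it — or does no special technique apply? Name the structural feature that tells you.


Technique: a linear integrating factor — linear in the unknown with genuine forcing: multiply through by the exponential of the integrated coefficient and the left side closes into one derivative.


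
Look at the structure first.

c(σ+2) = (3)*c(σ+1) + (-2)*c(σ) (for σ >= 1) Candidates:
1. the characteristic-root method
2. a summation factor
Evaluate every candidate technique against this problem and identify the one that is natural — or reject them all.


Diagnosis: the characteristic-root method — the recurrence treats every index alike (constant coefficients, no forcing) — precisely the regime where r^σ trials close it.
- the characteristic-root method — yes, a natural case for it.
- a summation factor — the recurrence reaches back more than one step, outside the first-order family a summation factor normalizes.


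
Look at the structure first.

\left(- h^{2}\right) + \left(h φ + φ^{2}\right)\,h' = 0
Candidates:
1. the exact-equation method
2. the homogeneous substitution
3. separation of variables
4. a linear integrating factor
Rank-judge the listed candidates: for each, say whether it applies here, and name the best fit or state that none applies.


Diagnosis: the homogeneous substitution — solved for the derivative, the right side is unchanged under scaling φ and h together — it depends only on the ratio h/φ, so substitute a single ratio variable. A Bernoulli-style rewrite — possibly after exchanging which variable is treated as dependent — would work as well; the homogeneous substitution is the more immediate reading here.
- the exact-equation method — exactness fails on the nose — the mixed partials do not match.
- the homogeneous substitution: applicable, and directly so.
- separation of variables — no division isolates the independent variable from the unknown.
- a linear integrating factor: the unknown enters nonlinearly (through a power, a denominator, or a transcendental function), which the linear integrating-factor recipe cannot absorb as-is — any repair would come from a preliminary substitution, not the factor.


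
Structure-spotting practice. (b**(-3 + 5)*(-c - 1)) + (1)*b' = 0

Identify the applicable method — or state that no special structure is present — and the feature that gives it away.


Diagnosis: separation of variables — solved for the derivative, the right side splits multiplicatively into a function of each variable alone — divide and integrate each side.


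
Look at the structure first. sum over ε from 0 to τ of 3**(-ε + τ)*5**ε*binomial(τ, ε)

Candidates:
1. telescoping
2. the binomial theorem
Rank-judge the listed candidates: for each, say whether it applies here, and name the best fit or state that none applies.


Method: the binomial theorem — terms weighting binomial(τ, ε) against matched powers of 5 and 3 reassemble into (5 + 3)^τ by the binomial theorem.
- telescoping: as presented, consecutive terms share no shifted copy to cancel against — no rewrite is on display to change that.
- the binomial theorem: yes, a natural case for it.


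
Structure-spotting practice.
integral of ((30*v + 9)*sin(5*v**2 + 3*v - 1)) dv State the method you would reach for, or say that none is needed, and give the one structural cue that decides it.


Method: u-substitution — collected, the integrand has one factor that is, up to a constant, the derivative of an inner expression the rest depends on — substitute for that inner expression.


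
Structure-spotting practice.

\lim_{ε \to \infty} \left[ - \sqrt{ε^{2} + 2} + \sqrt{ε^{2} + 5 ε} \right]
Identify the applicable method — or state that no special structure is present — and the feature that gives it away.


Technique: conjugate multiplication — \sqrt{ε^{2} + 5 ε} and \sqrt{ε^{2} + 2} both blow up, but their difference is tame once the conjugate rationalizes it.


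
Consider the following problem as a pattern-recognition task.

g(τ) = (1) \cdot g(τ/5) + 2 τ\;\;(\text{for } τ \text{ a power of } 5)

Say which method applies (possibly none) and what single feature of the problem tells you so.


Method: the master substitution — the argument contracts 5-fold per step: reindex τ exponentially and solve the linear recurrence in the new index.


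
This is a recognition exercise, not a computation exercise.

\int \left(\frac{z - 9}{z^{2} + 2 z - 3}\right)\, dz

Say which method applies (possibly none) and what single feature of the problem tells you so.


Best approach: partial fractions — each factor of z^{2} + 2 z - 3 owns one elementary piece of the integrand — separate them and integrate piecewise.


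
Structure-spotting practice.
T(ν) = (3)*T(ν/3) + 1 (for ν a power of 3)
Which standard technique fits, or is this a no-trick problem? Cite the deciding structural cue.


Verdict: the master substitution — recursion at ν/3 is multiplicative in the index; logarithmic reindexing via ν = 3^m linearizes it.


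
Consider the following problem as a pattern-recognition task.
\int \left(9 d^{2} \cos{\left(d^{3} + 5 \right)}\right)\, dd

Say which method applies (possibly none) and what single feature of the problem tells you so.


Technique: u-substitution — spotting that 9 d^{2} is a constant multiple of the derivative of d^{3} + 5 is the key observation — substitute u = d^{3} + 5 and the integral becomes one-dimensional in u.


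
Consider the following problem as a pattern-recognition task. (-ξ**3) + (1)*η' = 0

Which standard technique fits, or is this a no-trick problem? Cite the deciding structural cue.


Technique: no special technique — the slope is a function of ξ alone, so integrate both sides directly.


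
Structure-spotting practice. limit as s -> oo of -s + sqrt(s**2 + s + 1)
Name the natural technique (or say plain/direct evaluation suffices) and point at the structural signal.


Diagnosis: conjugate multiplication — divergence minus divergence hides a finite answer — expose it by pairing sqrt(s**2 + s + 1) - s with its conjugate.


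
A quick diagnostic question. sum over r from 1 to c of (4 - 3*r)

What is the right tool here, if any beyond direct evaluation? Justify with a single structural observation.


Diagnosis: no special technique — Faulhaber territory: sum each constant-multiple power of r with its closed-form formula, no trick required.


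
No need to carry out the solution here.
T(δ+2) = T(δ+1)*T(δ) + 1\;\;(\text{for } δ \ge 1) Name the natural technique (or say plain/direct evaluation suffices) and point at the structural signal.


Verdict: no special technique — the unknown sequence enters the update nonlinearly, so no linear method fits the recurrence as written — direct iteration remains.


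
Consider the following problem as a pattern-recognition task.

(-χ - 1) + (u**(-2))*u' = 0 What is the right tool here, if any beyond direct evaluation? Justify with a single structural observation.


Verdict: separation of variables — one side of the product carries the independent variable, the other the unknown — the textbook separation shape. One could also solve this as an exact equation; with each coefficient in its own variable, separating is the same work with fewer steps.


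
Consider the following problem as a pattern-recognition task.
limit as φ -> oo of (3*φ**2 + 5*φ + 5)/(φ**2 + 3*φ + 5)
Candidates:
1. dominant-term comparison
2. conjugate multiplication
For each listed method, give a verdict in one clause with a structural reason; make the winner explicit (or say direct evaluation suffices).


Verdict: dominant-term comparison — growth-rate triage: the leading powers of φ decide the limit, everything else is noise.
- dominant-term comparison: a fit — the right tool for this form.
- conjugate multiplication: the conjugate move applies to radical differences, which this is not.


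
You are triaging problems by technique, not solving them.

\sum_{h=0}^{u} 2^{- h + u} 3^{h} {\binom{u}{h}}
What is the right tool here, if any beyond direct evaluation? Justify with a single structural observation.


Technique: the binomial theorem — the binomial coefficients weight matched powers of 3 and 2, which is exactly the expansion of a binomial power.


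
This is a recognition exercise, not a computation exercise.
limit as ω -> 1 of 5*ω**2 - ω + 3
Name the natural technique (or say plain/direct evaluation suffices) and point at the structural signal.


Technique: no special technique — no denominator vanishes and nothing blows up at 1: direct substitution is the whole computation.


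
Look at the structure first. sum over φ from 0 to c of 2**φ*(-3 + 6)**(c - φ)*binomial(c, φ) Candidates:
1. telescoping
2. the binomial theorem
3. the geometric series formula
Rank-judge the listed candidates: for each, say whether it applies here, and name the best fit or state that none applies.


Technique: the binomial theorem — binomial(c, φ) weighting matched powers of 2 and (-3 + 6) is the expanded form of (2 + (-3 + 6))^c — fold it back up.
- telescoping: neither a shifted-difference shape nor integer-spaced poles are present.
- the binomial theorem — yes, a natural case for it.
- the geometric series formula — the term-to-term ratio changes with the index, so the geometric formula cannot close it.


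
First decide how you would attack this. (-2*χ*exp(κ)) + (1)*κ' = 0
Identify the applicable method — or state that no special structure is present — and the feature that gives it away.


Best approach: separation of variables — separating collects all κ-dependence with the derivative and leaves all χ-dependence opposite: variables separate.


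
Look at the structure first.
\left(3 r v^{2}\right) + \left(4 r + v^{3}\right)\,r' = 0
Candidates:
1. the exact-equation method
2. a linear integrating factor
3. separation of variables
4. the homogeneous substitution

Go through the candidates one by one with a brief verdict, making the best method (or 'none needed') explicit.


Method: the exact-equation method — the cross partial derivatives of 3 r v^{2} and 4 r + v^{3} agree, so the left side is the total differential of one potential in v and r.
- the exact-equation method: yes — fits the structure here.
- a linear integrating factor: a nonlinear term in the unknown puts this outside the integrating-factor template.
- separation of variables — the two dependences do not factor apart.
- the homogeneous substitution: solved for the derivative, the right side changes under joint scaling of the two variables.


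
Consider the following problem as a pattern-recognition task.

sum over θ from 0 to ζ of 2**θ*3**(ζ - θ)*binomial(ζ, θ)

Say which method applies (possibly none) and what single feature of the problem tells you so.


Diagnosis: the binomial theorem — binomial coefficients against complementary powers of 2 and 3: recognize the binomial expansion and resum.


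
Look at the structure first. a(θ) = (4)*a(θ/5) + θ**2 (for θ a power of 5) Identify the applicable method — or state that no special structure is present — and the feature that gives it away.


Verdict: the master substitution — index division is the fingerprint: θ/5 in the recursive call means substitute θ = 5^m.


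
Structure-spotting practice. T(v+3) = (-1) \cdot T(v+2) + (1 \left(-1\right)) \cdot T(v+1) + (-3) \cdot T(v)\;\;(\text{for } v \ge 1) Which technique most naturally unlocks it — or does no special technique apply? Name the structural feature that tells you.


Verdict: the characteristic-root method — constant coefficients and linearity mean the ansatz r^v reduces it to solving the characteristic polynomial.


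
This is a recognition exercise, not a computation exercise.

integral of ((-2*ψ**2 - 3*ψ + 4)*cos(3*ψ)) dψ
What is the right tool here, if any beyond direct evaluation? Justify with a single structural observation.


Technique: integration by parts — a polynomial -2*ψ**2 - 3*ψ + 4 against the kernel cos(3*ψ) is the signature bounded-ladder case for integration by parts.


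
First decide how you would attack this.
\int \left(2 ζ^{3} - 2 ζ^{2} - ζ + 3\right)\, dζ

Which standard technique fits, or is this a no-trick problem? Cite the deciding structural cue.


Diagnosis: no special technique — scan for structure and find none: constant multiples of powers of ζ, integrate directly.


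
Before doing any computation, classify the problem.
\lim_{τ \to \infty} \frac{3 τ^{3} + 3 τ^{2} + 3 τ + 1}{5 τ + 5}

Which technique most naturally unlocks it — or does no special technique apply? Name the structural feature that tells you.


Best approach: dominant-term comparison — at large τ only the top-degree terms survive; compare the leading terms and the limit falls out. Differentiating the expression as a single quotient would eventually settle it as well; matching dominant growth settles it immediately.


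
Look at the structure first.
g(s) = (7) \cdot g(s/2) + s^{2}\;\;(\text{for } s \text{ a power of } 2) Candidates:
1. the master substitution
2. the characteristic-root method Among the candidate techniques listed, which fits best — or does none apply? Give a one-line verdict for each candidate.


Best approach: the master substitution — the argument shrinks by the factor 2, so measure the index on a logarithmic scale and the recursion becomes a shift.
- the master substitution — yes — fits the structure here.
- the characteristic-root method — a divided-index call is not the fixed-shift linear shape that characteristic roots solve.


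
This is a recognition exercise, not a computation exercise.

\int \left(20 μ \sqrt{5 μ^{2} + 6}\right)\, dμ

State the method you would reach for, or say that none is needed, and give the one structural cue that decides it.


Method: u-substitution — spotting that 20 μ is a constant multiple of the derivative of 5 μ^{2} + 6 is the key observation — substitute u = 5 μ^{2} + 6 and the integral becomes one-dimensional in u.


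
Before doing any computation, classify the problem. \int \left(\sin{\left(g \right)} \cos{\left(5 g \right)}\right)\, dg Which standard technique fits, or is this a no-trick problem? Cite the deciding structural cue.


Verdict: a trigonometric identity — the identity turns \sin{\left(g \right)} \cos{\left(5 g \right)} into two lone cosines/sines, each trivially integrable.


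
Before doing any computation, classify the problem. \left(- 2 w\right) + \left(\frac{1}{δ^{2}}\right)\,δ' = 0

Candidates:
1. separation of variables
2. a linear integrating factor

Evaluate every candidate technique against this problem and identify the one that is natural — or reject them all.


Technique: separation of variables — one side of the product carries the independent variable, the other the unknown — the textbook separation shape.
- separation of variables — yes, a natural case for it.
- a linear integrating factor — a nonlinear term in the unknown puts this outside the integrating-factor template.


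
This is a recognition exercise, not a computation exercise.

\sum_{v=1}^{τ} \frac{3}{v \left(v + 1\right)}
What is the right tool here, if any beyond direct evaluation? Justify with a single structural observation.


Method: telescoping — integer-spaced poles in \frac{3}{v \left(v + 1\right)} are the telescoping signature in disguise.


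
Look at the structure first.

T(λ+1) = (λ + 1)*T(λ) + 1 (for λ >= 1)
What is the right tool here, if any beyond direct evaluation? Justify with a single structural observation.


Technique: a summation factor — first-order, linear, moving coefficient λ + 1: the discrete analogue of an integrating factor handles it.


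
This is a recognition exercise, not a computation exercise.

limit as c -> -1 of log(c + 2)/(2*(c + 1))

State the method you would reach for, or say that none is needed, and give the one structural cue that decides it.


Method: l'Hôpital's rule (0/0) — both numerator and denominator vanish at -1: the genuine 0/0 indeterminate that l'Hôpital exists for. One could equally expand both pieces locally and compare leading terms; the rule does that in one stroke.


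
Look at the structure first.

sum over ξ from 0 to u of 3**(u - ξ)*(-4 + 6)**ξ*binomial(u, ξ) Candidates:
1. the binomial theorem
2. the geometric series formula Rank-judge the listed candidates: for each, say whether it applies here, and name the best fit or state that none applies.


Method: the binomial theorem — terms weighting binomial(u, ξ) against matched powers of (-4 + 6) and 3 reassemble into ((-4 + 6) + 3)^u by the binomial theorem.
- the binomial theorem — a fit — the right tool for this form.
- the geometric series formula: the term-to-term ratio drifts with the index — the one thing the geometric formula cannot absorb.


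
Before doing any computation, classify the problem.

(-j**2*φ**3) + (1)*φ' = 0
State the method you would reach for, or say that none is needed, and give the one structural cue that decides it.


Technique: separation of variables — a product of single-variable factors, j**2 and φ**3 — the textbook separable form.


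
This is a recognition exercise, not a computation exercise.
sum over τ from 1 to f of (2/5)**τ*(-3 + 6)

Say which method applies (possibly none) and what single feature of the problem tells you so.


Method: the geometric series formula — each term is 2/5 times the previous one, so the geometric-series formula applies directly.


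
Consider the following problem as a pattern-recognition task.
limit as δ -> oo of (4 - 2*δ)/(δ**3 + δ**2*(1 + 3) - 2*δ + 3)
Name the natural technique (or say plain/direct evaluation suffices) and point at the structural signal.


Verdict: dominant-term comparison — at large δ only the top-degree terms survive; compare the leading terms and the limit falls out. l'Hôpital's at-infinity variant applies to the expression viewed as a single quotient; the leading-term comparison is the direct route.


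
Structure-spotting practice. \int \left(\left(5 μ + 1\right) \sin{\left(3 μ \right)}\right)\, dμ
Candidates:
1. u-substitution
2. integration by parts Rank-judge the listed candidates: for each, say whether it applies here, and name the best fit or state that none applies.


Method: integration by parts — a polynomial factor 5 μ + 1 multiplies \sin{\left(3 μ \right)}; differentiating 5 μ + 1 lowers its degree while \sin{\left(3 μ \right)} integrates cleanly, so parts wins.
- u-substitution — no subexpression of the integrand serves as a whole-integral substitution inner — individual terms may offer their own, but none carries its derivative as a factor of the full integrand; a working change of variable would have to be constructed from outside the expression.
- integration by parts: yes, a natural case for it.


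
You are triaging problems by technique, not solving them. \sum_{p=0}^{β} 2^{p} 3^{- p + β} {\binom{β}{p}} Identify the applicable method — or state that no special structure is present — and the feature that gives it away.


Best approach: the binomial theorem — the summand is term p of a binomial expansion in 2 and 3; the whole sum is a single power.


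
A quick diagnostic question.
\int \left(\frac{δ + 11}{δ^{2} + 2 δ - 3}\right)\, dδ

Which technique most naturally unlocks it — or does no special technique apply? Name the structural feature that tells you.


Diagnosis: partial fractions — with δ^{2} + 2 δ - 3 factorable and the degree on top strictly smaller, simple-fraction decomposition is immediate.


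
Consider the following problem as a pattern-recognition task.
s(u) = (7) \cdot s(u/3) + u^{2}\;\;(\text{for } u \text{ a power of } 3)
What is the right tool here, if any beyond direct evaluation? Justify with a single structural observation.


Verdict: the master substitution — the argument shrinks by the factor 3, so measure the index on a logarithmic scale and the recursion becomes a shift.


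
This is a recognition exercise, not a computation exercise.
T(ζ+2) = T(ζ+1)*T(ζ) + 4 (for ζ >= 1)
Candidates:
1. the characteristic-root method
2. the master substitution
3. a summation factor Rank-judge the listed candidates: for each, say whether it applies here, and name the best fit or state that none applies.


Method: no special technique — the unknown enters the rule nonlinearly, not as a weighted sum — no linear method is even well-posed.
- the characteristic-root method — the recursion is nonlinear in the sequence values, so no linear-modes ansatz applies.
- the master substitution — the recursion steps by a constant offset, so exponential reindexing is pointless.
- a summation factor — no summation factor applies — the rule is not linear in the sequence values.


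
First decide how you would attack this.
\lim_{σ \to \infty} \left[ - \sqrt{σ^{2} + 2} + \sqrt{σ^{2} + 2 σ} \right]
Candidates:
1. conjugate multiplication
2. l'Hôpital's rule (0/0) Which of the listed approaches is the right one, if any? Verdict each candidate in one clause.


Technique: conjugate multiplication — the difference \sqrt{σ^{2} + 2 σ} - \sqrt{σ^{2} + 2} is an ∞ − ∞ stalemate; its conjugate partner breaks the tie.
- conjugate multiplication — applicable, and directly so.
- l'Hôpital's rule (0/0): substitution produces ∞ − ∞ rather than a vanishing quotient; the rule needs a 0/0 ratio to act on.


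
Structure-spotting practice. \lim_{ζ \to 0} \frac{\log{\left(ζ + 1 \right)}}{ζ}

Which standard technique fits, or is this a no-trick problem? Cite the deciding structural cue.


Method: l'Hôpital's rule (0/0) — plug in 0: top and bottom both hit zero, so differentiate each and retry. Known elementary limits would finish this too — the rule just bypasses the case analysis.


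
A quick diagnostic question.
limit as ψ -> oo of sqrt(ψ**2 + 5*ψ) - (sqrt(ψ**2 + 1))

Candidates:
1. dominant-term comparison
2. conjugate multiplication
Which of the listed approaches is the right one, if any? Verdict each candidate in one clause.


Verdict: conjugate multiplication — neither sqrt(ψ**2 + 5*ψ) nor sqrt(ψ**2 + 1) converges alone, so rewrite their difference as a conjugate-rationalized quotient first.
- dominant-term comparison: leading-power comparison does not apply to this form.
- conjugate multiplication — applies; the problem has the shape this method handles.


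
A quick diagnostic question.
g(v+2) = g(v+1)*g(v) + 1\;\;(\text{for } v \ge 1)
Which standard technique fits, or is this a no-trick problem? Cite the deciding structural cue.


Verdict: no special technique — once the recursion is nonlinear, characteristic roots, master substitutions, and summation factors are all off the table.


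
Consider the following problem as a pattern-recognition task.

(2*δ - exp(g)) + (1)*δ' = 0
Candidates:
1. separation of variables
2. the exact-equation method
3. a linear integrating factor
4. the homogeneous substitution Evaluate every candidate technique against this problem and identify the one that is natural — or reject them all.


Best approach: a linear integrating factor — δ enters only linearly with coefficient 2; multiply by exp of the integral of 2 and the left side becomes one derivative.
- separation of variables — no division isolates the independent variable from the unknown.
- the exact-equation method — the mixed-partials test fails on this split — it is not an exact differential as presented.
- a linear integrating factor: applies; the problem has the shape this method handles.
- the homogeneous substitution — solved for the derivative, the right side changes under joint scaling of the two variables.


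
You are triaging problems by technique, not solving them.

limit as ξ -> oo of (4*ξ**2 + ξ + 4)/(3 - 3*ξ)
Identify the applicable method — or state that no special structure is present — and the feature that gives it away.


Diagnosis: dominant-term comparison — divide by the highest power of ξ present: lower-order terms vanish and the dominant ratio remains. Viewed as a single quotient this is an ∞/∞ form — an at-infinity application of l'Hôpital's rule would also resolve it; comparing leading growth reads the answer without differentiating.


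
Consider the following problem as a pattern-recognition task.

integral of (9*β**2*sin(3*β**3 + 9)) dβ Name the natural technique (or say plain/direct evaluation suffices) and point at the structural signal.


Technique: u-substitution — collected, the integrand has one factor that is, up to a constant, the derivative of an inner expression the rest depends on — substitute for that inner expression.


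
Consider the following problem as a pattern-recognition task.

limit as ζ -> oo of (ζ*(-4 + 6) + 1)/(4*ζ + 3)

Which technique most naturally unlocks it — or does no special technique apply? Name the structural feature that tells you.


Verdict: dominant-term comparison — as ζ grows, only the highest-degree terms matter — compare leading terms and read the limit off. Differentiating the expression as a single quotient would eventually settle it as well; matching dominant growth settles it immediately.


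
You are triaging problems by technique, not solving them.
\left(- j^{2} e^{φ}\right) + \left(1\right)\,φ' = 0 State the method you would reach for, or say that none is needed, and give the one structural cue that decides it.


Technique: separation of variables — solved for the derivative, the right side splits multiplicatively into a function of each variable alone — divide and integrate each side.


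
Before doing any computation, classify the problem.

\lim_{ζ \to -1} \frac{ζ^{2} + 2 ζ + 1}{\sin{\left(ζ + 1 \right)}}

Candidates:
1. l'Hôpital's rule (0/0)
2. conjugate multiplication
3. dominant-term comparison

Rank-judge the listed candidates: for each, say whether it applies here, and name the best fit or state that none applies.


Technique: l'Hôpital's rule (0/0) — the 0/0 form at -1 is the signature situation for l'Hôpital's rule. The standard small-argument limits would also carry it; the rule is the systematic route.
- l'Hôpital's rule (0/0) — applicable, and directly so.
- conjugate multiplication: the conjugate move applies to radical differences, which this is not.
- dominant-term comparison: this is not a rational comparison of growth rates at infinity.


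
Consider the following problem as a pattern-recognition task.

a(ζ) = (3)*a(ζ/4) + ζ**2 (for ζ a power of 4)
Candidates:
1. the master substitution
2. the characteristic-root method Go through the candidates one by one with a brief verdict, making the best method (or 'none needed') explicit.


Best approach: the master substitution — the argument contracts 4-fold per step: reindex ζ exponentially and solve the linear recurrence in the new index.
- the master substitution: yes, a natural case for it.
- the characteristic-root method: the recursion divides its index rather than shifting it — outside the constant-shift family the root method covers.


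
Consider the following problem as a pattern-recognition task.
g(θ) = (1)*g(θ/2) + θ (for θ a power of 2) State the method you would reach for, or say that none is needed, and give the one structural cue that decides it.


Diagnosis: the master substitution — a divide-and-conquer shape: argument θ/2, so change variables with θ = 2^m and solve the linear version.


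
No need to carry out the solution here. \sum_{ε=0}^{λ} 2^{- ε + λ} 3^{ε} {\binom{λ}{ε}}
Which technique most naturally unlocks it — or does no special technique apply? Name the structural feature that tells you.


Technique: the binomial theorem — terms weighting {\binom{λ}{ε}} against matched powers of 3 and 2 reassemble into (3 + 2)^λ by the binomial theorem.


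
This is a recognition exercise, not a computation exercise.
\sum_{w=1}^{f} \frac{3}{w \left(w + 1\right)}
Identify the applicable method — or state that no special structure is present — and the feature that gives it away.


Method: telescoping — \frac{3}{w \left(w + 1\right)} hides a difference of shifted reciprocals — decompose it and the middle of the sum vanishes.


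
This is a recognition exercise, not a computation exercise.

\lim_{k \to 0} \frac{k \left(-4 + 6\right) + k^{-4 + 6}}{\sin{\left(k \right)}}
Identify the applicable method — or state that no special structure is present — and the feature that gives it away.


Verdict: l'Hôpital's rule (0/0) — the 0/0 form at 0 is the signature situation for l'Hôpital's rule. The standard small-argument limits would also carry it; the rule is the systematic route.


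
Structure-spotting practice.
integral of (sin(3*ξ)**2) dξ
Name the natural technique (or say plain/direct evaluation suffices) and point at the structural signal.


Best approach: a trigonometric identity — the even trigonometric power sin(3*ξ)**2 reduces by a double-angle identity before any integration is attempted.


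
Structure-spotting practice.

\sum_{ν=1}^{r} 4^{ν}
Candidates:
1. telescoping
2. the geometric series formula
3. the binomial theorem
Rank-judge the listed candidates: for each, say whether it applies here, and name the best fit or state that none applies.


Method: the geometric series formula — each term is 4 times the previous one, so the geometric-series formula applies directly.
- telescoping: neither a shifted-difference shape nor integer-spaced poles are present.
- the geometric series formula — yes, a natural case for it.
- the binomial theorem — the summand does not match any term pattern of an expanded binomial power.


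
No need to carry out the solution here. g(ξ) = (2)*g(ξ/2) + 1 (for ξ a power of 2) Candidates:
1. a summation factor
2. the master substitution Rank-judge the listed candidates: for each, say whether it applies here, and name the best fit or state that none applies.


Best approach: the master substitution — the call at ξ/2 makes this multiplicative recursion; the master-style substitution converts it to additive.
- a summation factor — the recursion divides its index rather than shifting it — there is no previous-term chain for a summation factor to telescope.
- the master substitution — applies; the problem has the shape this method handles.


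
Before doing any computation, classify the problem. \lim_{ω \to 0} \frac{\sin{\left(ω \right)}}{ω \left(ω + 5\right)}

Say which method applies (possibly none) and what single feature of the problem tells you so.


Verdict: l'Hôpital's rule (0/0) — substituting 0 gives 0 over 0; differentiate top and bottom once and re-evaluate. A first-order expansion at the point is an equally standard path; the rule packages it.


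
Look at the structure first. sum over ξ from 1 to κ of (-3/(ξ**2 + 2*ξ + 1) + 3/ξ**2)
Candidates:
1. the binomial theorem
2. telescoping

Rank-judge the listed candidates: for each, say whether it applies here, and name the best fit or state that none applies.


Best approach: telescoping — difference-of-shifts structure (each term adds 3/ξ**2, then subtracts its one-index-advanced value, which the following term adds back) leaves only the first and last pieces standing.
- the binomial theorem — no binomial coefficients pair with matched powers.
- telescoping: yes, a natural case for it.


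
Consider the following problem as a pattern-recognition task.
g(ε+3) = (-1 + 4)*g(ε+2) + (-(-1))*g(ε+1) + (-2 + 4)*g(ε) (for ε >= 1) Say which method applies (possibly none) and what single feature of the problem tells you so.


Diagnosis: the characteristic-root method — every coefficient is a fixed number and the forcing is zero — substitute r^ε and read off the root equation.


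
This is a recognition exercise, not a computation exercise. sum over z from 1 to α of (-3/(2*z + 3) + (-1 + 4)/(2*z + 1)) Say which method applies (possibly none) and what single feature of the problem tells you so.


Verdict: telescoping — write out three consecutive terms and watch the interior cancel: the advanced copy one term subtracts reappears as the very next term's leading piece, pair after pair.


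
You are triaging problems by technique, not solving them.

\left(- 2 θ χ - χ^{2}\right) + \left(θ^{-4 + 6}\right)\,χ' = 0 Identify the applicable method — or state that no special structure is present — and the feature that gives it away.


Verdict: the homogeneous substitution — the slope is degree-zero homogeneous: the ratio substitution v = χ/θ collapses it. A Bernoulli substitution is a fair alternative on this equation directly; the homogeneous reading takes it as given.


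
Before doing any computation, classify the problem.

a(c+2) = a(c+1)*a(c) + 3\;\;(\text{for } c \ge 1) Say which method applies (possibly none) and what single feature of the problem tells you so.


Best approach: no special technique — the recurrence is nonlinear in the sequence values; study it directly, no linear machinery applies.


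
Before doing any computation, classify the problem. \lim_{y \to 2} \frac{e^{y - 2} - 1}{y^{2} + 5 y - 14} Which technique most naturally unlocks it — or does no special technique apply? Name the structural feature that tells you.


Verdict: l'Hôpital's rule (0/0) — both numerator and denominator vanish at 2: the genuine 0/0 indeterminate that l'Hôpital exists for. The standard small-argument limits would also carry it; the rule is the systematic route.


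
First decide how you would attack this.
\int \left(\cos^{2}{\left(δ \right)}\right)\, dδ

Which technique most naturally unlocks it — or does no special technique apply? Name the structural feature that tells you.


Best approach: a trigonometric identity — even powers like \cos^{2}{\left(δ \right)} never integrate directly; the half-angle identity lowers the degree first.


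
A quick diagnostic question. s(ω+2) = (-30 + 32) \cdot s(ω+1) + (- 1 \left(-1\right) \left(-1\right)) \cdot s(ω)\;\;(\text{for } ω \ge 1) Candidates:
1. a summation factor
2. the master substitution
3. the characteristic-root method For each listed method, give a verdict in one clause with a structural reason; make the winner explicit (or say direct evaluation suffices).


Verdict: the characteristic-root method — this is the constant-coefficient homogeneous case — the whole solution in ω reduces to a polynomial's roots.
- a summation factor — a summation factor telescopes one-step recursions; this one carries higher-order memory.
- the master substitution: with no divided-index recursive call, reindexing by powers of a base buys nothing.
- the characteristic-root method: a fit — the right tool for this form.


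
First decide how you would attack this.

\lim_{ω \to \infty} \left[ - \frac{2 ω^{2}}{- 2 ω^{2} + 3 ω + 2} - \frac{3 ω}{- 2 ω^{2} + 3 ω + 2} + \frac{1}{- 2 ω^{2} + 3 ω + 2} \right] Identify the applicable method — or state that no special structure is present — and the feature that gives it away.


Method: dominant-term comparison — divide by the highest power of ω present: lower-order terms vanish and the dominant ratio remains. l'Hôpital's at-infinity variant applies to the expression viewed as a single quotient; the leading-term comparison is the direct route.


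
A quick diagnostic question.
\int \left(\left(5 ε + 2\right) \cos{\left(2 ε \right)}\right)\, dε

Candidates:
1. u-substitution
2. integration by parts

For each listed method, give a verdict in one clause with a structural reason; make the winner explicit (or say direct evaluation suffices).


Method: integration by parts — the integrand splits as 5 ε + 2 times \cos{\left(2 ε \right)} — repeatedly differentiating the polynomial part kills it, which is the parts ladder.
- u-substitution — no subexpression of the integrand pairs with its own derivative as a factor — individual terms may offer their own substitutions, but any change of variable covering the whole integral would have to be constructed from outside the expression.
- integration by parts: yes — fits the structure here.


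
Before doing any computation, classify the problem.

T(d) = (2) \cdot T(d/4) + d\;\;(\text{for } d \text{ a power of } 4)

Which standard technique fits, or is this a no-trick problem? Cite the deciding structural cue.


Best approach: the master substitution — the argument contracts 4-fold per step: reindex d exponentially and solve the linear recurrence in the new index.


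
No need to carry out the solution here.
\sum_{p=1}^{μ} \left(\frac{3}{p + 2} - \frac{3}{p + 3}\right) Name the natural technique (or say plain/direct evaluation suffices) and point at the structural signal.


Method: telescoping — the summand is \frac{3}{p + 2} minus the same expression shifted by one, so consecutive terms cancel in pairs.


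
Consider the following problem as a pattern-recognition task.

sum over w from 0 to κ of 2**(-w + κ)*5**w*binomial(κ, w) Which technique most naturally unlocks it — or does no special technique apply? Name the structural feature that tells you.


Best approach: the binomial theorem — binomial coefficients against complementary powers of 5 and 2: recognize the binomial expansion and resum.


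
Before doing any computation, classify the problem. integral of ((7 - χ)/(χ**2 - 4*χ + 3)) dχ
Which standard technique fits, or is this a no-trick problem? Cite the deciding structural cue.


Diagnosis: partial fractions — the bottom factors while the top stays lower-degree — split into simple fractions and integrate piece by piece.


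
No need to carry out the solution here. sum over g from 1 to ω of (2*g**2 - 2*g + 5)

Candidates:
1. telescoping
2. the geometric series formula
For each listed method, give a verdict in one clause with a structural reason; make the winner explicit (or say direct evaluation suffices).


Diagnosis: no special technique — nothing telescopes and nothing is geometric; polynomial terms in g sum term by term.
- telescoping — the terms as presented offer no neighboring cancellation — a telescoping rewrite may exist, but the displayed structure does not hand one over.
- the geometric series formula — dividing successive terms gives an index-dependent quantity, not a constant.
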